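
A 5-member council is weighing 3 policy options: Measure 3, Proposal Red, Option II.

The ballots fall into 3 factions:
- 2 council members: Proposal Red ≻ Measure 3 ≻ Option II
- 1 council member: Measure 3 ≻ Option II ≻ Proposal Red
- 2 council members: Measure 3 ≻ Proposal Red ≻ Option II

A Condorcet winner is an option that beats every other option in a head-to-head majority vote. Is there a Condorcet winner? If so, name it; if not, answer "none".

Measure 3

Head-to-head results (5 council members):
Measure 3 vs Proposal Red: Measure 3 is ranked higher on 1+2 = 3 ballots, Proposal Red on 2. Measure 3 wins 3–2.
Measure 3–Option II: Measure 3 5–0.
Proposal Red vs Option II: Proposal Red is ranked higher on 2+2 = 4 ballots, Option II on 1. Proposal Red wins 4–1.
Measure 3 wins every pairwise contest, so Measure 3 is the Condorcet winner.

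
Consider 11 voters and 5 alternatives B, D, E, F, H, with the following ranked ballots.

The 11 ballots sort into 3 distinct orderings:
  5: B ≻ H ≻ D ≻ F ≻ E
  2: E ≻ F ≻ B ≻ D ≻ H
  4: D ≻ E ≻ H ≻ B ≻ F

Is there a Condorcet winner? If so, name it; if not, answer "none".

none

Check each pair by majority over 11 ballots:
B vs D: B wins 7–4.
B vs E: E wins 6–5.
B vs F: 5+4 = 9 for B, 2 for F — B by 9–2.
B vs H: B, 7–4.
D vs E: D, 9–2.
D–F: D 9–2.
D vs H: D preferred on 2+4 = 6 ballots; D wins 6–5.
E vs F: E is ranked higher on 2+4 = 6 ballots, F on 5. E wins 6–5.
E vs H: E, 6–5.
F vs H: H, 9–2.
Each alternative drops at least one matchup (B loses to E; D loses to B; E loses to D; F loses to B; H loses to B); the cycle B > D > E > B rules out a Condorcet winner.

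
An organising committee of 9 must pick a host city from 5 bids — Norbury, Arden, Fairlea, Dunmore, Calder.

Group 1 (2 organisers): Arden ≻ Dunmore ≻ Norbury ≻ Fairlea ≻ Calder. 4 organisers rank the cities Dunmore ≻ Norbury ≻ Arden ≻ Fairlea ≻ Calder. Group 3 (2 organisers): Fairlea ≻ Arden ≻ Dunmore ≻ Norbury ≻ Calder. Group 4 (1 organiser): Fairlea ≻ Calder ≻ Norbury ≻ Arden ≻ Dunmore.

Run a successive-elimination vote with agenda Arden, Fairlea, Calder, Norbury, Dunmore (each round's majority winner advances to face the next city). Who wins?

Round 1: Arden vs Fairlea — 6–3, Arden advances.
Round 2: Arden vs Calder — 8–1, Arden advances.
Round 3: Arden vs Norbury — 4–5, Norbury advances.
Round 4: Norbury vs Dunmore — 1–8, Dunmore advances.
Dunmore survives the agenda.

Dunmore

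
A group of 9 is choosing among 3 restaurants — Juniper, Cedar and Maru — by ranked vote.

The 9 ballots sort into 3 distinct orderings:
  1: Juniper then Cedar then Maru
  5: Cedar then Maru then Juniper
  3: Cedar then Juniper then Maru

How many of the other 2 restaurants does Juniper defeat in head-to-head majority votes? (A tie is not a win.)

0

Juniper against each rival (9 friends):
Juniper vs Cedar: 1 for Juniper, 8 for Cedar — Cedar by 8–1.
Juniper vs Maru: 1+3 = 4 for Juniper, 5 for Maru — Maru by 5–4.
Juniper beats no one; loses to Cedar, Maru — 0 pairwise wins.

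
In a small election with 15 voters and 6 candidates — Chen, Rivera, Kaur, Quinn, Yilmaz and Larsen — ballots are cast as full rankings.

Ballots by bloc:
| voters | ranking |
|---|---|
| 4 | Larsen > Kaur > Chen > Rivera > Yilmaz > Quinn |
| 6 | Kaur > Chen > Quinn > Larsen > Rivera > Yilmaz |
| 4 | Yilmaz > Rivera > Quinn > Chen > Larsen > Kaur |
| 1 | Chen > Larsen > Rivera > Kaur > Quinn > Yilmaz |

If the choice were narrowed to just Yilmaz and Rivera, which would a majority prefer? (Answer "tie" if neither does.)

Rivera

Ballots ranking Yilmaz above Rivera: 4.
Ballots ranking Rivera above Yilmaz: 15 − 4 = 11.
Rivera wins the head-to-head 11–4.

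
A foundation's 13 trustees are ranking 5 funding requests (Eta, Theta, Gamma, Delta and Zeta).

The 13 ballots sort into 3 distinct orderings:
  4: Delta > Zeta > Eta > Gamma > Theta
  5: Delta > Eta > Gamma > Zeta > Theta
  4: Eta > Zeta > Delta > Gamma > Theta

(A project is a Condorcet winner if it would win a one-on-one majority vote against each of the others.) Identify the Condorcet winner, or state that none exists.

Pairwise majorities:
Eta vs Theta: Eta wins 13–0.
Eta vs Gamma: Eta, 13–0.
Eta vs Delta: Delta, 9–4.
Eta vs Zeta: Eta, 9–4.
Theta vs Gamma: Gamma wins 13–0.
Theta vs Delta: Delta, 13–0.
Theta vs Zeta: Zeta wins 13–0.
Gamma vs Delta: Delta, 13–0.
Gamma vs Zeta: Zeta wins 8–5.
Delta vs Zeta: Delta, 9–4.
Delta beats each of Eta, Theta, Gamma, Zeta — Delta is the Condorcet winner.

Delta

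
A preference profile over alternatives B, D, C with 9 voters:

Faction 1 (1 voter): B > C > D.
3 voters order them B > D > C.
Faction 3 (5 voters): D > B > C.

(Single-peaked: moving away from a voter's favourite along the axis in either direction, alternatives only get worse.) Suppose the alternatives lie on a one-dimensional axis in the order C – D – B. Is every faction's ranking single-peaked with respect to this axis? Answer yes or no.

no

Axis positions: C=1, D=2, B=3.
Faction 1: ranking walks positions 3-1-2; C is ranked above D even though D lies between C and the peak B on the axis — preferences dip and rise again. Not single-peaked.
Faction 2 (peak B at position 3): ranking walks positions 3-2-1, expanding outward from the peak — single-peaked.
Faction 3 (peak D at position 2): ranking walks positions 2-3-1, expanding outward from the peak — single-peaked.
Faction 1 violates single-peakedness, so the profile is not single-peaked on this axis.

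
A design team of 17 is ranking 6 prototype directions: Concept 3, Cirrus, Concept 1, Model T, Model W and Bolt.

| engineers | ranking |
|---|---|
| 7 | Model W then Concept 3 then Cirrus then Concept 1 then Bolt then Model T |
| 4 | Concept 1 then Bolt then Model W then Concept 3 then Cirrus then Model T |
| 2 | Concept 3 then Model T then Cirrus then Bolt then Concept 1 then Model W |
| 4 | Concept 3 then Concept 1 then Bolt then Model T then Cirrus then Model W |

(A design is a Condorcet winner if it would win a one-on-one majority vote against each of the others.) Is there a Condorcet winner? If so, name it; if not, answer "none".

Pairwise majorities:
Concept 3–Cirrus: Concept 3 17–0.
Concept 3 vs Concept 1: Concept 3 wins 13–4.
Concept 3–Model T: Concept 3 17–0.
Concept 3 vs Model W: 2+4 = 6 for Concept 3, 11 for Model W — Model W by 11–6.
Concept 3 vs Bolt: 7+2+4 = 13 for Concept 3, 4 for Bolt — Concept 3 by 13–4.
Cirrus vs Concept 1: Cirrus wins 9–8.
Cirrus vs Model T: Cirrus wins 11–6.
Cirrus vs Model W: Model W, 11–6.
Cirrus vs Bolt: Cirrus preferred on 7+2 = 9 ballots; Cirrus wins 9–8.
Concept 1–Model T: Concept 1 15–2.
Concept 1–Model W: Concept 1 10–7.
Concept 1–Bolt: Concept 1 15–2.
Model T–Model W: Model W 11–6.
Model T vs Bolt: 2 for Model T, 15 for Bolt — Bolt by 15–2.
Model W vs Bolt: Bolt, 10–7.
Every design loses at least once (Concept 3 loses to Model W; Cirrus loses to Concept 3; Concept 1 loses to Concept 3; Model T loses to Concept 3; Model W loses to Concept 1; Bolt loses to Concept 3). The majority relation contains the cycle Concept 3 > Concept 1 > Model W > Concept 3, so there is no Condorcet winner.

none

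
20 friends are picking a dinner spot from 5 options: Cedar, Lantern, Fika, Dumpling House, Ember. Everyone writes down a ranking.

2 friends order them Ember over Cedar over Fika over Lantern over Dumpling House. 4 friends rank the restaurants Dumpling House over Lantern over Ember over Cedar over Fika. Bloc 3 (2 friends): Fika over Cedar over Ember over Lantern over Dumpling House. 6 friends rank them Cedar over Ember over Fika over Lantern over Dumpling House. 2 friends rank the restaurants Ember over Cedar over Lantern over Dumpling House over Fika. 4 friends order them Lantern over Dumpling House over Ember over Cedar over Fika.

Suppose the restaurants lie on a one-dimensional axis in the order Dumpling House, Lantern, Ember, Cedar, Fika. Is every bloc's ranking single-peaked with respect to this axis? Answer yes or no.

yes

Axis positions: Dumpling House=1, Lantern=2, Ember=3, Cedar=4, Fika=5.
Bloc 1 (peak Ember at position 3): ranking walks positions 3-4-5-2-1, expanding outward from the peak — single-peaked.
Bloc 2 (peak Dumpling House at position 1): ranking walks positions 1-2-3-4-5, expanding outward from the peak — single-peaked.
Bloc 3 (peak Fika at position 5): ranking walks positions 5-4-3-2-1, expanding outward from the peak — single-peaked.
Bloc 4 (peak Cedar at position 4): ranking walks positions 4-3-5-2-1, expanding outward from the peak — single-peaked.
Bloc 5 (peak Ember at position 3): ranking walks positions 3-4-2-1-5, expanding outward from the peak — single-peaked.
Bloc 6 (peak Lantern at position 2): ranking walks positions 2-1-3-4-5, expanding outward from the peak — single-peaked.
Every ranking is single-peaked on this axis.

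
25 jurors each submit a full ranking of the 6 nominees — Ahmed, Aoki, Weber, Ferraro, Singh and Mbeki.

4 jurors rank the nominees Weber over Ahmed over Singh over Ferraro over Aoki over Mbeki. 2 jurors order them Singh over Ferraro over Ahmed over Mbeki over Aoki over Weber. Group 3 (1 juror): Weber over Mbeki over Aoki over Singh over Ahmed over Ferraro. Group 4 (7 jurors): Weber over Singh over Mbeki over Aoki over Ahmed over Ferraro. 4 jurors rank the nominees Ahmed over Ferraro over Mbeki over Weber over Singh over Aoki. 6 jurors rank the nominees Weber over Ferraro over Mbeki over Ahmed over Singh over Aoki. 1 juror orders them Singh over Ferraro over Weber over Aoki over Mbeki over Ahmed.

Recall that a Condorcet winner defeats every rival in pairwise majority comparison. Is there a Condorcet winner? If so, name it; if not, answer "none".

Pairwise majorities:
Ahmed vs Aoki: Ahmed preferred on 4+2+4+6 = 16 ballots; Ahmed wins 16–9.
Ahmed vs Weber: Ahmed preferred on 2+4 = 6 ballots; Weber wins 19–6.
Ahmed vs Ferraro: Ahmed preferred on 4+1+7+4 = 16 ballots; Ahmed wins 16–9.
Ahmed vs Singh: 14 to 11, Ahmed.
Ahmed vs Mbeki: 4+2+4 = 10 for Ahmed, 15 for Mbeki — Mbeki by 15–10.
Aoki vs Weber: 2 for Aoki, 23 for Weber — Weber by 23–2.
Aoki vs Ferraro: 8 to 17, Ferraro.
Aoki vs Singh: Aoki is ranked higher on 1 ballot, Singh on 24. Singh wins 24–1.
Aoki vs Mbeki: 5 to 20, Mbeki.
Weber vs Ferraro: Weber is ranked higher on 4+1+7+6 = 18 ballots, Ferraro on 7. Weber wins 18–7.
Weber vs Singh: 22 to 3, Weber.
Weber vs Mbeki: 4+1+7+6+1 = 19 for Weber, 6 for Mbeki — Weber by 19–6.
Ferraro vs Singh: 10 to 15, Singh.
Ferraro vs Mbeki: Ferraro preferred on 4+2+4+6+1 = 17 ballots; Ferraro wins 17–8.
Singh vs Mbeki: 14 to 11, Singh.
Only Weber has no losses; Weber is the Condorcet winner.

Weber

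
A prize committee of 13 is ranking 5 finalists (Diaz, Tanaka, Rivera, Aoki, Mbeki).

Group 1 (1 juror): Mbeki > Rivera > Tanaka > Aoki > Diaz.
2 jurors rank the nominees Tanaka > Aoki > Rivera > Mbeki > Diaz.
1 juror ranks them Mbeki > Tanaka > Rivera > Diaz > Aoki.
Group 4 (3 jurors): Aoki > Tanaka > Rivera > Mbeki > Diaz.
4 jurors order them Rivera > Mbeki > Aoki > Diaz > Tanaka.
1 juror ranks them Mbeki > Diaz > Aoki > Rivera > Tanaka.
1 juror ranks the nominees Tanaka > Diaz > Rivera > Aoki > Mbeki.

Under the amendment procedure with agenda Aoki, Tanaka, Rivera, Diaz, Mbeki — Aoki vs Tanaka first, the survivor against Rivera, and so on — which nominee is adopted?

Rivera

Round 1: Aoki vs Tanaka — 8–5, Aoki advances.
Round 2: Aoki vs Rivera — 6–7, Rivera advances.
Round 3: Rivera vs Diaz — 11–2, Rivera advances.
Round 4: Rivera vs Mbeki — 10–3, Rivera advances.
The agenda winner is Rivera.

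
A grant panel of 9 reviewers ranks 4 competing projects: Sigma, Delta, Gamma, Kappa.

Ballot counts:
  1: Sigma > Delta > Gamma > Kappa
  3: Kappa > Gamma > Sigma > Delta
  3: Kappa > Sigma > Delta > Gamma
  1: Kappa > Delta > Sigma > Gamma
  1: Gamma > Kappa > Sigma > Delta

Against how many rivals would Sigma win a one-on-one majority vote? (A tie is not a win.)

Sigma against each rival (9 reviewers):
Sigma vs Delta: Sigma, 8–1.
Sigma vs Gamma: Sigma is ranked higher on 1+3+1 = 5 ballots, Gamma on 4. Sigma wins 5–4.
Sigma vs Kappa: 1 to 8, Kappa.
Sigma beats Delta, Gamma; loses to Kappa — 2 pairwise wins.

2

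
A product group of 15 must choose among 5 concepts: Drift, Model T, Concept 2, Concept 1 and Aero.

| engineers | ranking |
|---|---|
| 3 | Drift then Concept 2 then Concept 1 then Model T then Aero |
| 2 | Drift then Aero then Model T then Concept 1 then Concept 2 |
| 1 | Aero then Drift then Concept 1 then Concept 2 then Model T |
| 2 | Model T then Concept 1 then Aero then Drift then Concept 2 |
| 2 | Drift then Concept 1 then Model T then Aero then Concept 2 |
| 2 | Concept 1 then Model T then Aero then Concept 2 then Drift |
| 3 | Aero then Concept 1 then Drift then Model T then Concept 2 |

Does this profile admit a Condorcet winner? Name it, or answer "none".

none

Head-to-head results (15 engineers):
Drift–Model T: Drift 11–4.
Drift–Concept 2: Drift 13–2.
Drift–Concept 1: Drift 8–7.
Drift–Aero: Aero 8–7.
Model T vs Concept 2: Model T, 11–4.
Model T–Concept 1: Concept 1 11–4.
Model T–Aero: Model T 9–6.
Concept 2–Concept 1: Concept 1 12–3.
Concept 2–Aero: Aero 12–3.
Concept 1–Aero: Concept 1 9–6.
No design is unbeaten: Drift loses to Aero; Model T loses to Drift; Concept 2 loses to Drift; Concept 1 loses to Drift; Aero loses to Model T. In particular Drift beats Model T beats Aero beats Drift is a majority cycle — no Condorcet winner exists.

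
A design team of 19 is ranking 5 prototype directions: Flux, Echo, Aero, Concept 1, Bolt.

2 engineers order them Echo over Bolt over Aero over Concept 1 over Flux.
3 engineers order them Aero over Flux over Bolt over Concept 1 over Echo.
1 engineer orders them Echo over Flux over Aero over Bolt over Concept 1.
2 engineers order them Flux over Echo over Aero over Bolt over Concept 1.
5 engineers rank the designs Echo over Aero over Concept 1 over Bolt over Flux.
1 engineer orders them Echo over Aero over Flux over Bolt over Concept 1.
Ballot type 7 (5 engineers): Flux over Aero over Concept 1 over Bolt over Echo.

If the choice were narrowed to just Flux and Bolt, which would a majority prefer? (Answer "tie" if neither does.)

Ballots ranking Flux above Bolt: 3 + 1 + 2 + 1 + 5 = 12.
Ballots ranking Bolt above Flux: 19 − 12 = 7.
Flux wins the head-to-head 12–7.

Flux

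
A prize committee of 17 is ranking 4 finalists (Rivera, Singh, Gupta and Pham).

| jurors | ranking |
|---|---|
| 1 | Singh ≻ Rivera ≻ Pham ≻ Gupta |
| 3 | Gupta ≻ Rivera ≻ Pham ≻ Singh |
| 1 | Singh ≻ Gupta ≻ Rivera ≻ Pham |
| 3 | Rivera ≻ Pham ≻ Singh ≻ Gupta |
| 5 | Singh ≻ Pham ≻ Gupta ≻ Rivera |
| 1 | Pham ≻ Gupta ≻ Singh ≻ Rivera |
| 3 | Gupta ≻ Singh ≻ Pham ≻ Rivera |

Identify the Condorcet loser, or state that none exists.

Rivera

Pairwise majorities:
Rivera vs Singh: Rivera preferred on 3+3 = 6 ballots; Singh wins 11–6.
Rivera–Gupta: Gupta 13–4.
Rivera vs Pham: Rivera preferred on 1+3+1+3 = 8 ballots; Pham wins 9–8.
Singh–Gupta: Singh 10–7.
Singh vs Pham: Singh, 10–7.
Gupta–Pham: Pham 10–7.
Rivera is beaten in every head-to-head and is the Condorcet loser.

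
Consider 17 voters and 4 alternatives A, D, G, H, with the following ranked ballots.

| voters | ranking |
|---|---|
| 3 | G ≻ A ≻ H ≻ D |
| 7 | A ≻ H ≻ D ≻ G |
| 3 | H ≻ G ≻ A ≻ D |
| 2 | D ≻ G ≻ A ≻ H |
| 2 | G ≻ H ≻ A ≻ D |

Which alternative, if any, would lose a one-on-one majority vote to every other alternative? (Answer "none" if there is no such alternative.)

Pairwise majorities:
A vs D: A, 15–2.
A vs G: G wins 10–7.
A–H: A 12–5.
D vs G: D wins 9–8.
D–H: H 15–2.
G–H: H 10–7.
Each alternative has at least one pairwise win (A beats D; D beats G; G beats A; H beats D) — no Condorcet loser.

none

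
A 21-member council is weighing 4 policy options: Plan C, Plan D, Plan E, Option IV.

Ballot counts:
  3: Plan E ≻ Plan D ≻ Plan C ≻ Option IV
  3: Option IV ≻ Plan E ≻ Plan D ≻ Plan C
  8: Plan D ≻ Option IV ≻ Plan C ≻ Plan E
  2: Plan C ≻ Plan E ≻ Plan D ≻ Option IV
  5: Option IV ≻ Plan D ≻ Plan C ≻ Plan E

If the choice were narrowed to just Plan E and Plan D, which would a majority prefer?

Ballots ranking Plan E above Plan D: 3 + 3 + 2 = 8.
Ballots ranking Plan D above Plan E: 21 − 8 = 13.
Plan D wins the head-to-head 13–8.

Plan D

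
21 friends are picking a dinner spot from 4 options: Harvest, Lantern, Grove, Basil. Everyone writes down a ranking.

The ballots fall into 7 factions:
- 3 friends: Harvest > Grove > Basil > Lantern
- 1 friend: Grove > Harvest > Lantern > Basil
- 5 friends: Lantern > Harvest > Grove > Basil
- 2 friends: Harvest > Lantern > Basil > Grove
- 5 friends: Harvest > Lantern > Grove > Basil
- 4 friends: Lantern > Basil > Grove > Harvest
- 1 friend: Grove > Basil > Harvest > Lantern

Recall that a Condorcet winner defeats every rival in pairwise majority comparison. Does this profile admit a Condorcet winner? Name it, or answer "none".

Harvest

Check each pair by majority over 21 ballots:
Harvest vs Lantern: 12 to 9, Harvest.
Harvest vs Grove: 15 to 6, Harvest.
Harvest vs Basil: Harvest preferred on 3+1+5+2+5 = 16 ballots; Harvest wins 16–5.
Lantern vs Grove: 16 to 5, Lantern.
Lantern vs Basil: Lantern is ranked higher on 1+5+2+5+4 = 17 ballots, Basil on 4. Lantern wins 17–4.
Grove vs Basil: 3+1+5+5+1 = 15 for Grove, 6 for Basil — Grove by 15–6.
Harvest beats each of Lantern, Grove, Basil — Harvest is the Condorcet winner.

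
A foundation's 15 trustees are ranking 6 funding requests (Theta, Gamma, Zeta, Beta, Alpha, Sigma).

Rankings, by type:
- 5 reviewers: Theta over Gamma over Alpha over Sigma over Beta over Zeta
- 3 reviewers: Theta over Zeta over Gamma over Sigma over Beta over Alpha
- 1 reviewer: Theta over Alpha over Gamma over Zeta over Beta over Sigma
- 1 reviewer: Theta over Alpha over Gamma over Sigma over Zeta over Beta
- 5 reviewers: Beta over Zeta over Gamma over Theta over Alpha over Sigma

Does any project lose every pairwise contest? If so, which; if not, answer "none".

Head-to-head results (15 reviewers):
Theta vs Gamma: Theta is ranked higher on 5+3+1+1 = 10 ballots, Gamma on 5. Theta wins 10–5.
Theta vs Zeta: Theta is ranked higher on 5+3+1+1 = 10 ballots, Zeta on 5. Theta wins 10–5.
Theta vs Beta: Theta wins 10–5.
Theta vs Alpha: Theta preferred on 5+3+1+1+5 = 15 ballots; Theta wins 15–0.
Theta vs Sigma: Theta preferred on 5+3+1+1+5 = 15 ballots; Theta wins 15–0.
Gamma vs Zeta: 7 to 8, Zeta.
Gamma vs Beta: 5+3+1+1 = 10 for Gamma, 5 for Beta — Gamma by 10–5.
Gamma vs Alpha: Gamma wins 13–2.
Gamma vs Sigma: Gamma wins 15–0.
Zeta–Beta: Beta 10–5.
Zeta vs Alpha: 8 to 7, Zeta.
Zeta vs Sigma: Zeta, 9–6.
Beta vs Alpha: Beta preferred on 3+5 = 8 ballots; Beta wins 8–7.
Beta–Sigma: Sigma 9–6.
Alpha vs Sigma: Alpha is ranked higher on 5+1+1+5 = 12 ballots, Sigma on 3. Alpha wins 12–3.
Every project wins at least one matchup (Theta beats Gamma; Gamma beats Beta; Zeta beats Gamma; Beta beats Zeta; Alpha beats Sigma; Sigma beats Beta), so there is no Condorcet loser.

none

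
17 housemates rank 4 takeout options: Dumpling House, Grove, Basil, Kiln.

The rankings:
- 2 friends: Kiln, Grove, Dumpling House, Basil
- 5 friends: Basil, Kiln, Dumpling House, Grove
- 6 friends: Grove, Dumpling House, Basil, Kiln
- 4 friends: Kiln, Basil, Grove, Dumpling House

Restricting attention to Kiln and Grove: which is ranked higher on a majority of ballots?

Ballots ranking Kiln above Grove: 2 + 5 + 4 = 11.
Ballots ranking Grove above Kiln: 17 − 11 = 6.
Kiln wins the head-to-head 11–6.

Kiln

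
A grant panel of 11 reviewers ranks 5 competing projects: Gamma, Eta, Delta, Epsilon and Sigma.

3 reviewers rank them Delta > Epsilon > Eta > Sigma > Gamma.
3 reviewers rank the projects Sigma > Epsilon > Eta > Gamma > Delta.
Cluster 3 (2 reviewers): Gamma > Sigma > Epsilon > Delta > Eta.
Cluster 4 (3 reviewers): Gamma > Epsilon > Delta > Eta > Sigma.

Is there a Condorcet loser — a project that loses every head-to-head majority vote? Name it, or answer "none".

none

Pairwise majorities:
Gamma vs Eta: Gamma is ranked higher on 2+3 = 5 ballots, Eta on 6. Eta wins 6–5.
Gamma vs Delta: Gamma, 8–3.
Gamma vs Epsilon: 2+3 = 5 for Gamma, 6 for Epsilon — Epsilon by 6–5.
Gamma–Sigma: Sigma 6–5.
Eta vs Delta: Delta, 8–3.
Eta–Epsilon: Epsilon 11–0.
Eta–Sigma: Eta 6–5.
Delta–Epsilon: Epsilon 8–3.
Delta vs Sigma: 3+3 = 6 for Delta, 5 for Sigma — Delta by 6–5.
Epsilon vs Sigma: Epsilon is ranked higher on 3+3 = 6 ballots, Sigma on 5. Epsilon wins 6–5.
Each project has at least one pairwise win (Gamma beats Delta; Eta beats Gamma; Delta beats Eta; Epsilon beats Gamma; Sigma beats Gamma) — no Condorcet loser.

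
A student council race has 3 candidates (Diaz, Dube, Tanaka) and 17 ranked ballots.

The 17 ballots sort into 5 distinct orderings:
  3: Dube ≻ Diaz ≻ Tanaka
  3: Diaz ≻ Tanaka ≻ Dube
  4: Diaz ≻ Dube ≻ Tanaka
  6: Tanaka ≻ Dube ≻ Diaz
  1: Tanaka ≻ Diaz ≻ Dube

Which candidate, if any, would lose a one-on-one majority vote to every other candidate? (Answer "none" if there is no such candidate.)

Pairwise majorities:
Diaz–Dube: Dube 9–8.
Diaz vs Tanaka: Diaz wins 10–7.
Dube vs Tanaka: 7 to 10, Tanaka.
Every candidate wins at least one matchup (Diaz beats Tanaka; Dube beats Diaz; Tanaka beats Dube), so there is no Condorcet loser.

none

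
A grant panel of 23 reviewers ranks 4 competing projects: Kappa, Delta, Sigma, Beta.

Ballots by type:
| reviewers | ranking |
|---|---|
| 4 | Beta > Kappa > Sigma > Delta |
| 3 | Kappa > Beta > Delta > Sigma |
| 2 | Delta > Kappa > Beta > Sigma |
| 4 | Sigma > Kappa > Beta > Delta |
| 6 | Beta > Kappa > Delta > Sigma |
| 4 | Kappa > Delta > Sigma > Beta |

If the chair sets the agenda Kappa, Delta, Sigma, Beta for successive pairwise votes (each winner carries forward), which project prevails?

Round 1: Kappa vs Delta — 21–2, Kappa advances.
Round 2: Kappa vs Sigma — 19–4, Kappa advances.
Round 3: Kappa vs Beta — 13–10, Kappa advances.
The agenda winner is Kappa.

Kappa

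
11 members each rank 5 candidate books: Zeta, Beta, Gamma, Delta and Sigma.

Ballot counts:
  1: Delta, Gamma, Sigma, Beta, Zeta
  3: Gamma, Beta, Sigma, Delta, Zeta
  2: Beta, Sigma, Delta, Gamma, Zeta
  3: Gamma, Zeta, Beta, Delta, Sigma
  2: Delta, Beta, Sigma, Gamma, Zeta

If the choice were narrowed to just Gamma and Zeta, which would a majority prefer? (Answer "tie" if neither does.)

Gamma

Ballots ranking Gamma above Zeta: 1 + 3 + 2 + 3 + 2 = 11.
Ballots ranking Zeta above Gamma: 11 − 11 = 0.
Gamma wins the head-to-head 11–0.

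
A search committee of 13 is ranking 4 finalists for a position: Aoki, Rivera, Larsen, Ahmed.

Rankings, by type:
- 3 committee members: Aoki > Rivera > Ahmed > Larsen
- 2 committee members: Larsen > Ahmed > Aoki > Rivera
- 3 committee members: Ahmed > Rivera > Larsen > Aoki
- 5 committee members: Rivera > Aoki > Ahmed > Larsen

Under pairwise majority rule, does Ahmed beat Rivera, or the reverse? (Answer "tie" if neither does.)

Ballots ranking Ahmed above Rivera: 2 + 3 = 5.
Ballots ranking Rivera above Ahmed: 13 − 5 = 8.
Rivera wins the head-to-head 8–5.

Rivera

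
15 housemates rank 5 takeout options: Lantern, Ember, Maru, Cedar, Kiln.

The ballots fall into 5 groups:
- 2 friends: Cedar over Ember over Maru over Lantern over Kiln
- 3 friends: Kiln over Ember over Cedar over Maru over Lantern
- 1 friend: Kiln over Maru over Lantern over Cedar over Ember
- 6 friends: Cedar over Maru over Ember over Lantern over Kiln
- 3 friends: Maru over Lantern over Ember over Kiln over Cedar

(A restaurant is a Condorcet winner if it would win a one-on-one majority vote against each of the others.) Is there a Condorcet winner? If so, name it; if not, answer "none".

Cedar

Head-to-head results (15 friends):
Lantern vs Ember: 1+3 = 4 for Lantern, 11 for Ember — Ember by 11–4.
Lantern vs Maru: Lantern preferred on 0 ballots; Maru wins 15–0.
Lantern vs Cedar: Cedar wins 11–4.
Lantern vs Kiln: Lantern preferred on 2+6+3 = 11 ballots; Lantern wins 11–4.
Ember–Maru: Maru 10–5.
Ember vs Cedar: Ember preferred on 3+3 = 6 ballots; Cedar wins 9–6.
Ember vs Kiln: 11 to 4, Ember.
Maru–Cedar: Cedar 11–4.
Maru vs Kiln: Maru, 11–4.
Cedar vs Kiln: Cedar wins 8–7.
Cedar defeats every rival head-to-head and is the Condorcet winner.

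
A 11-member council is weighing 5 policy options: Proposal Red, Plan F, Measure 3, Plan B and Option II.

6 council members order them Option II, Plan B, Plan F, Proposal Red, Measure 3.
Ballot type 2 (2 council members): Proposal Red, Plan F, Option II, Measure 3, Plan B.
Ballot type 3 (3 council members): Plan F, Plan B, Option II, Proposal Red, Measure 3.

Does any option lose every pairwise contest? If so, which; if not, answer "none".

Head-to-head results (11 council members):
Proposal Red vs Plan F: Proposal Red is ranked higher on 2 ballots, Plan F on 9. Plan F wins 9–2.
Proposal Red–Measure 3: Proposal Red 11–0.
Proposal Red vs Plan B: Plan B wins 9–2.
Proposal Red vs Option II: 2 to 9, Option II.
Plan F vs Measure 3: Plan F wins 11–0.
Plan F vs Plan B: Plan F is ranked higher on 2+3 = 5 ballots, Plan B on 6. Plan B wins 6–5.
Plan F vs Option II: 5 to 6, Option II.
Measure 3 vs Plan B: Plan B, 9–2.
Measure 3 vs Option II: Option II wins 11–0.
Plan B vs Option II: Option II wins 8–3.
Measure 3 loses to every other option — it is the Condorcet loser.

Measure 3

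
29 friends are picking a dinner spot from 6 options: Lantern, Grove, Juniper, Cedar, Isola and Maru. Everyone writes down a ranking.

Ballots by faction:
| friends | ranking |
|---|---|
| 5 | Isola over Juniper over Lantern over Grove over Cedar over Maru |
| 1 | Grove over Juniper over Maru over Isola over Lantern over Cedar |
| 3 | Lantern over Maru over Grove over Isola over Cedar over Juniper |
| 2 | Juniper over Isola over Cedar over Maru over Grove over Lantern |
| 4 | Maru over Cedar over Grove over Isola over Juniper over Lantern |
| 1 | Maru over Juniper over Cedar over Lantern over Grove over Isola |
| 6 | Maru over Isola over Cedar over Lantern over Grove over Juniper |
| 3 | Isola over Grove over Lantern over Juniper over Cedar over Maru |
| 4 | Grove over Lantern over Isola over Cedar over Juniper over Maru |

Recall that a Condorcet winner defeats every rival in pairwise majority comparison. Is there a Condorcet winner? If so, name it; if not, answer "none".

Head-to-head results (29 friends):
Lantern vs Grove: 5+3+1+6 = 15 for Lantern, 14 for Grove — Lantern by 15–14.
Lantern vs Juniper: Lantern is ranked higher on 3+6+3+4 = 16 ballots, Juniper on 13. Lantern wins 16–13.
Lantern–Cedar: Lantern 16–13.
Lantern vs Isola: 8 to 21, Isola.
Lantern vs Maru: Lantern, 15–14.
Grove vs Juniper: 21 to 8, Grove.
Grove vs Cedar: Grove, 16–13.
Grove vs Isola: Grove preferred on 1+3+4+1+4 = 13 ballots; Isola wins 16–13.
Grove vs Maru: 5+1+3+4 = 13 for Grove, 16 for Maru — Maru by 16–13.
Juniper vs Cedar: Juniper preferred on 5+1+2+1+3 = 12 ballots; Cedar wins 17–12.
Juniper vs Isola: 4 to 25, Isola.
Juniper vs Maru: Juniper is ranked higher on 5+1+2+3+4 = 15 ballots, Maru on 14. Juniper wins 15–14.
Cedar vs Isola: Isola wins 24–5.
Cedar vs Maru: Maru wins 15–14.
Isola vs Maru: 5+2+3+4 = 14 for Isola, 15 for Maru — Maru by 15–14.
Each restaurant drops at least one matchup (Lantern loses to Isola; Grove loses to Lantern; Juniper loses to Lantern; Cedar loses to Lantern; Isola loses to Maru; Maru loses to Lantern); the cycle Lantern beats Maru beats Isola beats Lantern rules out a Condorcet winner.

none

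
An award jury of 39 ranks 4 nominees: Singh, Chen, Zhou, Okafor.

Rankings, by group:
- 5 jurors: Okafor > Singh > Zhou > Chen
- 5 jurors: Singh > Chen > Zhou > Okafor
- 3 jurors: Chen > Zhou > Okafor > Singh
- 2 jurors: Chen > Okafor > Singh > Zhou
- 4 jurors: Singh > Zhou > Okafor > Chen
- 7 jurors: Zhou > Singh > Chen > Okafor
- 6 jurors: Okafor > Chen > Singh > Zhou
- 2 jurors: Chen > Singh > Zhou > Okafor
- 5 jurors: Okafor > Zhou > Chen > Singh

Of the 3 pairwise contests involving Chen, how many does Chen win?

0

Chen against each rival (39 jurors):
Chen vs Singh: Singh, 21–18.
Chen vs Zhou: Zhou, 21–18.
Chen vs Okafor: Chen preferred on 5+3+2+7+2 = 19 ballots; Okafor wins 20–19.
Chen beats no one; loses to Singh, Zhou, Okafor — 0 pairwise wins.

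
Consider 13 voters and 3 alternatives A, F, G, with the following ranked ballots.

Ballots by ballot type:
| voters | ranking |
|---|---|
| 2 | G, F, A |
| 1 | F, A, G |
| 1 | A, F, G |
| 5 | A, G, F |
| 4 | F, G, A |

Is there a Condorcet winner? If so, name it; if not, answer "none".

none

Head-to-head results (13 voters):
A vs F: F, 7–6.
A vs G: A, 7–6.
F vs G: G wins 7–6.
Each alternative drops at least one matchup (A loses to F; F loses to G; G loses to A); the cycle A > G > F > A rules out a Condorcet winner.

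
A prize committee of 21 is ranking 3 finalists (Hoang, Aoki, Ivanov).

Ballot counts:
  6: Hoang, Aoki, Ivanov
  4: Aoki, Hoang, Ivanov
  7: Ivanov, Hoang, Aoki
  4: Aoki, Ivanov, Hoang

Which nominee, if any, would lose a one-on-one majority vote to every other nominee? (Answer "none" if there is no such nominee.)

Head-to-head results (21 jurors):
Hoang vs Aoki: Hoang, 13–8.
Hoang vs Ivanov: Ivanov, 11–10.
Aoki vs Ivanov: Aoki is ranked higher on 6+4+4 = 14 ballots, Ivanov on 7. Aoki wins 14–7.
Every nominee wins at least one matchup (Hoang beats Aoki; Aoki beats Ivanov; Ivanov beats Hoang), so there is no Condorcet loser.

none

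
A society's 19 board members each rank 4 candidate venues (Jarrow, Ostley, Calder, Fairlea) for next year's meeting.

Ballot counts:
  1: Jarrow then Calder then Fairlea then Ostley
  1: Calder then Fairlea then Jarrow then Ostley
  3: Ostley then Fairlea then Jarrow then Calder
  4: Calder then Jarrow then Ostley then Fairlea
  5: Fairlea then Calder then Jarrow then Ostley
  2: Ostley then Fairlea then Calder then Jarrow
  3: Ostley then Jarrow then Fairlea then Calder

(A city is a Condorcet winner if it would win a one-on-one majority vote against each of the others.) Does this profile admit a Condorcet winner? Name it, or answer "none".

none

Pairwise majorities:
Jarrow vs Ostley: Jarrow preferred on 1+1+4+5 = 11 ballots; Jarrow wins 11–8.
Jarrow vs Calder: 1+3+3 = 7 for Jarrow, 12 for Calder — Calder by 12–7.
Jarrow vs Fairlea: 8 to 11, Fairlea.
Ostley vs Calder: Ostley preferred on 3+2+3 = 8 ballots; Calder wins 11–8.
Ostley vs Fairlea: Ostley preferred on 3+4+2+3 = 12 ballots; Ostley wins 12–7.
Calder vs Fairlea: Calder preferred on 1+1+4 = 6 ballots; Fairlea wins 13–6.
No city is unbeaten: Jarrow loses to Calder; Ostley loses to Jarrow; Calder loses to Fairlea; Fairlea loses to Ostley. In particular Jarrow > Ostley > Fairlea > Jarrow is a majority cycle — no Condorcet winner exists.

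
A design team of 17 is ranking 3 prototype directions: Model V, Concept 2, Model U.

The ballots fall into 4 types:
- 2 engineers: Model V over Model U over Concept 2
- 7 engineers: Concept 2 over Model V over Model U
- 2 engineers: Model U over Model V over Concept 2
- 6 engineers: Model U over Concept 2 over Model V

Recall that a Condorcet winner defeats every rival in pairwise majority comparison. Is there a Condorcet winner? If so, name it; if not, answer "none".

Head-to-head results (17 engineers):
Model V vs Concept 2: 4 to 13, Concept 2.
Model V vs Model U: 2+7 = 9 for Model V, 8 for Model U — Model V by 9–8.
Concept 2 vs Model U: 7 to 10, Model U.
Each design drops at least one matchup (Model V loses to Concept 2; Concept 2 loses to Model U; Model U loses to Model V); the cycle Model V beats Model U beats Concept 2 beats Model V rules out a Condorcet winner.

none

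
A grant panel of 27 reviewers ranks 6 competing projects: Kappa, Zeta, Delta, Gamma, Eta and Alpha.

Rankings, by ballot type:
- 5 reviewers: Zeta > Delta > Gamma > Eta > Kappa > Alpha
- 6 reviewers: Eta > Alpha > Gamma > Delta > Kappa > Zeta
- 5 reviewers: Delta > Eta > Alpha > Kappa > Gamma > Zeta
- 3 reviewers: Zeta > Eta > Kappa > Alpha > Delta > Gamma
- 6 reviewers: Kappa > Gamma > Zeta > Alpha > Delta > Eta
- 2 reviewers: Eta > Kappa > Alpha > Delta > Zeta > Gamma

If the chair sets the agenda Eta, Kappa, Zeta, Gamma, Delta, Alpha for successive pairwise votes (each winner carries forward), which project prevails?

Alpha

Round 1: Eta vs Kappa — 21–6, Eta advances.
Round 2: Eta vs Zeta — 13–14, Zeta advances.
Round 3: Zeta vs Gamma — 10–17, Gamma advances.
Round 4: Gamma vs Delta — 12–15, Delta advances.
Round 5: Delta vs Alpha — 10–17, Alpha advances.
Alpha survives the agenda.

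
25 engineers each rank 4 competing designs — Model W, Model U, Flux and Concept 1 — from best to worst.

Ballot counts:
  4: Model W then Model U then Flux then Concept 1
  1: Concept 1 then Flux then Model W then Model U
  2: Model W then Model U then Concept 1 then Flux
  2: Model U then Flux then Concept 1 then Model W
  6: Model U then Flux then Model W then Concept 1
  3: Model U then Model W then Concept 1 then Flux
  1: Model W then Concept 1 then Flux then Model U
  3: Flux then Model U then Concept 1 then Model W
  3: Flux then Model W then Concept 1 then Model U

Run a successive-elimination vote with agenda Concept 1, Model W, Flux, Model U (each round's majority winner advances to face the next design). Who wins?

Model U

Round 1: Concept 1 vs Model W — 6–19, Model W advances.
Round 2: Model W vs Flux — 10–15, Flux advances.
Round 3: Flux vs Model U — 8–17, Model U advances.
The agenda winner is Model U.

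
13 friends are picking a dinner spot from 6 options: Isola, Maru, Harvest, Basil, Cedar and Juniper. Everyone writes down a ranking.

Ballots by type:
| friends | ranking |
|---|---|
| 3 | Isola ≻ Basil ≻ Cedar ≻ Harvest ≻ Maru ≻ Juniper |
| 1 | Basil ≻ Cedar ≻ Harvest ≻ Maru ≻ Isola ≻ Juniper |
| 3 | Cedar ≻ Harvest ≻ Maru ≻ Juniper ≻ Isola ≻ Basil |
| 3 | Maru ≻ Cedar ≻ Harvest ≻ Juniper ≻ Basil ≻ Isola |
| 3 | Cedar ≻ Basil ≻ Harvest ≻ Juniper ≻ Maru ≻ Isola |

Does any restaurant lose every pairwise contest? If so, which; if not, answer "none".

Isola

Pairwise majorities:
Isola vs Maru: 3 to 10, Maru.
Isola vs Harvest: Isola preferred on 3 ballots; Harvest wins 10–3.
Isola vs Basil: Basil, 7–6.
Isola vs Cedar: 3 for Isola, 10 for Cedar — Cedar by 10–3.
Isola–Juniper: Juniper 9–4.
Maru vs Harvest: Harvest, 10–3.
Maru vs Basil: 3+3 = 6 for Maru, 7 for Basil — Basil by 7–6.
Maru vs Cedar: Maru is ranked higher on 3 ballots, Cedar on 10. Cedar wins 10–3.
Maru–Juniper: Maru 10–3.
Harvest–Basil: Basil 7–6.
Harvest vs Cedar: Harvest is ranked higher on 0 ballots, Cedar on 13. Cedar wins 13–0.
Harvest vs Juniper: Harvest preferred on 3+1+3+3+3 = 13 ballots; Harvest wins 13–0.
Basil vs Cedar: Cedar, 9–4.
Basil–Juniper: Basil 7–6.
Cedar vs Juniper: Cedar wins 13–0.
Isola loses to every other restaurant — it is the Condorcet loser.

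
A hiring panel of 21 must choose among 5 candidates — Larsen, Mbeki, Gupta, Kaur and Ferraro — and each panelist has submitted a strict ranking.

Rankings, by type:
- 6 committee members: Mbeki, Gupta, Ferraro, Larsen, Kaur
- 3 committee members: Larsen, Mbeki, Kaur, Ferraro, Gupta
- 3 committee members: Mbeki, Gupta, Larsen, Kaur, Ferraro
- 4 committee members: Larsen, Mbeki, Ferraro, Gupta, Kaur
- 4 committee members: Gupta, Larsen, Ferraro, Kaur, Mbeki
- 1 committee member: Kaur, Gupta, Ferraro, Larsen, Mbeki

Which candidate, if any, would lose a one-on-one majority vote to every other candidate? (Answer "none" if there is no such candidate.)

Head-to-head results (21 committee members):
Larsen vs Mbeki: 3+4+4+1 = 12 for Larsen, 9 for Mbeki — Larsen by 12–9.
Larsen vs Gupta: Gupta, 14–7.
Larsen vs Kaur: 20 to 1, Larsen.
Larsen vs Ferraro: Larsen preferred on 3+3+4+4 = 14 ballots; Larsen wins 14–7.
Mbeki vs Gupta: Mbeki, 16–5.
Mbeki vs Kaur: Mbeki, 16–5.
Mbeki vs Ferraro: 6+3+3+4 = 16 for Mbeki, 5 for Ferraro — Mbeki by 16–5.
Gupta vs Kaur: Gupta, 17–4.
Gupta vs Ferraro: 14 to 7, Gupta.
Kaur vs Ferraro: Kaur preferred on 3+3+1 = 7 ballots; Ferraro wins 14–7.
Kaur loses to every other candidate — it is the Condorcet loser.

Kaur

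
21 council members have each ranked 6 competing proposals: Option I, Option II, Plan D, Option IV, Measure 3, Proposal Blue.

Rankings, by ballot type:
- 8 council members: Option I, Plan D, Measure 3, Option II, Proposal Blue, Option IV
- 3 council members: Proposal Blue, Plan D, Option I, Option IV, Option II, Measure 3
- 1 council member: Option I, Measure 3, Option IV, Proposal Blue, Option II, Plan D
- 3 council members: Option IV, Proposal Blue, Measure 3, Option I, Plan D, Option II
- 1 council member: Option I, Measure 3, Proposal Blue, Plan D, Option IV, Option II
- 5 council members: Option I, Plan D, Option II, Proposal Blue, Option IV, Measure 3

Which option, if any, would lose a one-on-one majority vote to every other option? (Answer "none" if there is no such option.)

none

Pairwise majorities:
Option I vs Option II: Option I wins 21–0.
Option I vs Plan D: 8+1+3+1+5 = 18 for Option I, 3 for Plan D — Option I by 18–3.
Option I vs Option IV: Option I is ranked higher on 8+3+1+1+5 = 18 ballots, Option IV on 3. Option I wins 18–3.
Option I vs Measure 3: 18 to 3, Option I.
Option I–Proposal Blue: Option I 15–6.
Option II vs Plan D: Plan D wins 20–1.
Option II vs Option IV: 8+5 = 13 for Option II, 8 for Option IV — Option II by 13–8.
Option II vs Measure 3: Measure 3, 13–8.
Option II vs Proposal Blue: 13 to 8, Option II.
Plan D vs Option IV: Plan D, 17–4.
Plan D–Measure 3: Plan D 16–5.
Plan D–Proposal Blue: Plan D 13–8.
Option IV vs Measure 3: Option IV preferred on 3+3+5 = 11 ballots; Option IV wins 11–10.
Option IV vs Proposal Blue: Proposal Blue, 17–4.
Measure 3 vs Proposal Blue: Proposal Blue wins 11–10.
Every option wins at least one matchup (Option I beats Option II; Option II beats Option IV; Plan D beats Option II; Option IV beats Measure 3; Measure 3 beats Option II; Proposal Blue beats Option IV), so there is no Condorcet loser.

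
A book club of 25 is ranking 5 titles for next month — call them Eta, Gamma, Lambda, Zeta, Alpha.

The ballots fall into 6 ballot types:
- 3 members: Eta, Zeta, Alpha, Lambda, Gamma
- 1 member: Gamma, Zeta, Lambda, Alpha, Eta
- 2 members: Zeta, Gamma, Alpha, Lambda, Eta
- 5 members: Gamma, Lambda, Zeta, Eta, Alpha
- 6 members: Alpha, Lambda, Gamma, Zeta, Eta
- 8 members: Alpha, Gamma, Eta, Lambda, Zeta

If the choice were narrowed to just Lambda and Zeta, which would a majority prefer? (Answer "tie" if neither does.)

Lambda

Ballots ranking Lambda above Zeta: 5 + 6 + 8 = 19.
Ballots ranking Zeta above Lambda: 25 − 19 = 6.
Lambda wins the head-to-head 19–6.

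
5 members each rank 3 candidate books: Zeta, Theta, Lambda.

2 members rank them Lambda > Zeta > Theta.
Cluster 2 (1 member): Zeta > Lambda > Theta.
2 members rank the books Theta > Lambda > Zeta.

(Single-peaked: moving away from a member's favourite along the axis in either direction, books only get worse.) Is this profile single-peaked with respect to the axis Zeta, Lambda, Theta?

yes

Axis positions: Zeta=1, Lambda=2, Theta=3.
Cluster 1 (peak Lambda at position 2): ranking walks positions 2-1-3, expanding outward from the peak — single-peaked.
Cluster 2 (peak Zeta at position 1): ranking walks positions 1-2-3, expanding outward from the peak — single-peaked.
Cluster 3 (peak Theta at position 3): ranking walks positions 3-2-1, expanding outward from the peak — single-peaked.
Every ranking is single-peaked on this axis.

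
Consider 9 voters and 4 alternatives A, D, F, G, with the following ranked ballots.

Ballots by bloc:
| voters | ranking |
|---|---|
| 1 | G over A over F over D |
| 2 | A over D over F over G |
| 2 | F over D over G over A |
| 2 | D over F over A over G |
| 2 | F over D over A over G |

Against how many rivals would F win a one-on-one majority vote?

3

F against each rival (9 voters):
F vs A: F is ranked higher on 2+2+2 = 6 ballots, A on 3. F wins 6–3.
F vs D: F, 5–4.
F vs G: F, 8–1.
F beats A, D, G — 3 pairwise wins.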